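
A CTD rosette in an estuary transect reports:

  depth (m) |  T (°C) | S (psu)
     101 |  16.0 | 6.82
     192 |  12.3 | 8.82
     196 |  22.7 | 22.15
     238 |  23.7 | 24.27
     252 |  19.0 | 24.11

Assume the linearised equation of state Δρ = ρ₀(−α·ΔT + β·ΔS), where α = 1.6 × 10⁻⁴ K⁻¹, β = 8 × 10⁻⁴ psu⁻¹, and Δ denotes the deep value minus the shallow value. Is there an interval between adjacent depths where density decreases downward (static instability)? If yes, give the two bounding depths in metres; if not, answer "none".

none

Evaluate Δρ/ρ₀ = −αΔT + βΔS across each adjacent pair:
  101–192 m: −αΔT+βΔS = −(1.6 × 10⁻⁴)(-3.7)+(8 × 10⁻⁴)(+2.00) = 2.2 × 10⁻³ → stable
  192–196 m: −αΔT+βΔS = −(1.6 × 10⁻⁴)(+10.4)+(8 × 10⁻⁴)(+13.33) = 9.0 × 10⁻³ → stable
  196–238 m: −αΔT+βΔS = −(1.6 × 10⁻⁴)(+1.0)+(8 × 10⁻⁴)(+2.12) = 1.5 × 10⁻³ → stable
  238–252 m: −αΔT+βΔS = −(1.6 × 10⁻⁴)(-4.7)+(8 × 10⁻⁴)(-0.16) = 6.2 × 10⁻⁴ → stable
Every interval has Δρ > 0: the column is stably stratified throughout.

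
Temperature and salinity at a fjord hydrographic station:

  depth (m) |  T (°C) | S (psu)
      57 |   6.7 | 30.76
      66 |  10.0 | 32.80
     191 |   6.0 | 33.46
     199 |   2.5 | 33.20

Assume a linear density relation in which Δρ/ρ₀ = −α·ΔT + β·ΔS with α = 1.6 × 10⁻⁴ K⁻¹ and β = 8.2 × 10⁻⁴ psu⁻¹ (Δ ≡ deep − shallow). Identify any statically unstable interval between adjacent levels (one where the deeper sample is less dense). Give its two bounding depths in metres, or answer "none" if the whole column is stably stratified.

none

Evaluate Δρ/ρ₀ = −αΔT + βΔS across each adjacent pair:
  57–66 m: −αΔT+βΔS = −(1.6 × 10⁻⁴)(+3.3)+(8.2 × 10⁻⁴)(+2.04) = 1.1 × 10⁻³ → stable
  66–191 m: −αΔT+βΔS = −(1.6 × 10⁻⁴)(-4.0)+(8.2 × 10⁻⁴)(+0.66) = 1.2 × 10⁻³ → stable
  191–199 m: −αΔT+βΔS = −(1.6 × 10⁻⁴)(-3.5)+(8.2 × 10⁻⁴)(-0.26) = 3.5 × 10⁻⁴ → stable
Every interval has Δρ > 0: the column is stably stratified throughout.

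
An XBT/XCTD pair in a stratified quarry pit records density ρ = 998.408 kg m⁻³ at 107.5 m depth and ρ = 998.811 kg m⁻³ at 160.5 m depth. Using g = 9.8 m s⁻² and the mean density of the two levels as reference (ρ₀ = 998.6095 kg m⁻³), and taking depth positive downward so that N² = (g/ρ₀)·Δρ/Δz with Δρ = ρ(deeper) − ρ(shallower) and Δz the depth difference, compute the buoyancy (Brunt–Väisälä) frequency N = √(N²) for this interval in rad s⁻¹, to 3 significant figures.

8.64 × 10⁻³ rad s⁻¹

Δρ = 998.811 − 998.408 = 0.403 kg m⁻³ over Δz = 160.5 − 107.5 = 53 m.
N² = (9.8/998.6095) × (0.403/53) = 7.4621 × 10⁻⁵ s⁻².
N = √(7.4621 × 10⁻⁵) = 8.6383 × 10⁻³ rad s⁻¹ ≈ 8.64 × 10⁻³ rad s⁻¹.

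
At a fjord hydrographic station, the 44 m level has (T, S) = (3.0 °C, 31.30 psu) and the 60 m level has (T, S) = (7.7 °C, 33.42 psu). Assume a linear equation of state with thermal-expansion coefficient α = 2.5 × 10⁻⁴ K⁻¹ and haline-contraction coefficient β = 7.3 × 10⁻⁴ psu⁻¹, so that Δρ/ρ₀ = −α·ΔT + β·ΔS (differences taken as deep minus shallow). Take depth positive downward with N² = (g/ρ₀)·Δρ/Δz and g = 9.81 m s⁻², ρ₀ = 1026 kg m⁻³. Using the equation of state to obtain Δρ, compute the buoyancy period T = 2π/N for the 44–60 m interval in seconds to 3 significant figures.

ΔT = +4.7 K, ΔS = +2.12 psu (deep − shallow).
Δρ/ρ₀ = −αΔT + βΔS = -1.175 × 10⁻³ + 1.5476 × 10⁻³ = 3.726 × 10⁻⁴, so Δρ ≈ 0.3823 kg m⁻³.
N² = (g/ρ₀)·Δρ/Δz = g·(Δρ/ρ₀)/Δz = 9.81 × 3.726 × 10⁻⁴ / 16 = 2.2845 × 10⁻⁴ s⁻².
N = √(2.2845 × 10⁻⁴) = 0.015115 rad s⁻¹ → T = 2π/N = 415.69 s ≈ 416 s.

416 s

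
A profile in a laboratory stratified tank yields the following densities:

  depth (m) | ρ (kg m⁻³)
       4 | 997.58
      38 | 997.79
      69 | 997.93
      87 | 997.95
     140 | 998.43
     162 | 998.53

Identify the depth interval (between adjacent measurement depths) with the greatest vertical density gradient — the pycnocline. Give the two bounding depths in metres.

Compute the density gradient over each adjacent pair:
  4–38 m: Δρ/Δz = 0.21/34 = 6.2 × 10⁻³ kg m⁻⁴
  38–69 m: Δρ/Δz = 0.14/31 = 4.5 × 10⁻³ kg m⁻⁴
  69–87 m: Δρ/Δz = 0.02/18 = 1.1 × 10⁻³ kg m⁻⁴
  87–140 m: Δρ/Δz = 0.48/53 = 9.1 × 10⁻³ kg m⁻⁴
  140–162 m: Δρ/Δz = 0.10/22 = 4.5 × 10⁻³ kg m⁻⁴
The largest gradient is in the 87–140 m interval — the pycnocline.

87–140 m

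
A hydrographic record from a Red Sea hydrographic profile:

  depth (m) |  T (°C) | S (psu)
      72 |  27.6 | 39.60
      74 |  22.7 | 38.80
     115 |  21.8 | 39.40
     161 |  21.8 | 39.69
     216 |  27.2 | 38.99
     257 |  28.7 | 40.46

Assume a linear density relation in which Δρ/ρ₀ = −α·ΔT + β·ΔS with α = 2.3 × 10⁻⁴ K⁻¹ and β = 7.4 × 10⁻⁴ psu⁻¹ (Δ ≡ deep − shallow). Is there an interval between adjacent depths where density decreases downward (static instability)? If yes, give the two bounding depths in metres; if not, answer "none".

Evaluate Δρ/ρ₀ = −αΔT + βΔS across each adjacent pair:
  72–74 m: −αΔT+βΔS = −(2.3 × 10⁻⁴)(-4.9)+(7.4 × 10⁻⁴)(-0.80) = 5.4 × 10⁻⁴ → stable
  74–115 m: −αΔT+βΔS = −(2.3 × 10⁻⁴)(-0.9)+(7.4 × 10⁻⁴)(+0.60) = 6.5 × 10⁻⁴ → stable
  115–161 m: −αΔT+βΔS = −(2.3 × 10⁻⁴)(+0.0)+(7.4 × 10⁻⁴)(+0.29) = 2.1 × 10⁻⁴ → stable
  161–216 m: −αΔT+βΔS = −(2.3 × 10⁻⁴)(+5.4)+(7.4 × 10⁻⁴)(-0.70) = -1.8 × 10⁻³ → UNSTABLE
  216–257 m: −αΔT+βΔS = −(2.3 × 10⁻⁴)(+1.5)+(7.4 × 10⁻⁴)(+1.47) = 7.4 × 10⁻⁴ → stable
The 161–216 m interval has Δρ < 0: lighter water underlies denser water.

161–216 m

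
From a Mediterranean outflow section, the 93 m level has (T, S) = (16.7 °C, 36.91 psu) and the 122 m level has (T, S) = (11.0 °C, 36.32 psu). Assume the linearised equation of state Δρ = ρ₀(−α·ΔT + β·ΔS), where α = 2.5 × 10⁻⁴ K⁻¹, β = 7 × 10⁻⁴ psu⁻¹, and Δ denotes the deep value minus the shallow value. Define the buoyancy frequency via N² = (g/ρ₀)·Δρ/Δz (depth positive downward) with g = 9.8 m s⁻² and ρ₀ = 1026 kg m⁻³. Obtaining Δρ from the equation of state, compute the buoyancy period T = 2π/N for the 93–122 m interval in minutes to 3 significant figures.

5.66 min

ΔT = -5.7 K, ΔS = -0.59 psu (deep − shallow).
Δρ/ρ₀ = −αΔT + βΔS = 1.425 × 10⁻³ − 4.13 × 10⁻⁴ = 1.012 × 10⁻³, so Δρ ≈ 1.038 kg m⁻³.
N² = (g/ρ₀)·Δρ/Δz = g·(Δρ/ρ₀)/Δz = 9.8 × 1.012 × 10⁻³ / 29 = 3.4199 × 10⁻⁴ s⁻².
N = √(3.4199 × 10⁻⁴) = 0.018493 rad s⁻¹ → T = 2π/N = 339.76 s = 5.6627 min ≈ 5.66 min.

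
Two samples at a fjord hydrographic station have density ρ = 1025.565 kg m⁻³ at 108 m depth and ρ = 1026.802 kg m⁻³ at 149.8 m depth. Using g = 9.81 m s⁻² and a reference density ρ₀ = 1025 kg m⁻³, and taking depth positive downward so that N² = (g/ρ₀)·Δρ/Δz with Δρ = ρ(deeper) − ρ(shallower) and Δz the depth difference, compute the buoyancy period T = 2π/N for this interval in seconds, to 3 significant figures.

373 s

Δρ = 1026.802 − 1025.565 = 1.237 kg m⁻³ over Δz = 149.8 − 108 = 41.8 m.
N² = (9.81/1025) × (1.237/41.8) = 2.8323 × 10⁻⁴ s⁻².
N = √(2.8323 × 10⁻⁴) = 0.016829 rad s⁻¹, so T = 2π/N = 373.35 s ≈ 373 s.
N² > 0, so the interval is statically stable.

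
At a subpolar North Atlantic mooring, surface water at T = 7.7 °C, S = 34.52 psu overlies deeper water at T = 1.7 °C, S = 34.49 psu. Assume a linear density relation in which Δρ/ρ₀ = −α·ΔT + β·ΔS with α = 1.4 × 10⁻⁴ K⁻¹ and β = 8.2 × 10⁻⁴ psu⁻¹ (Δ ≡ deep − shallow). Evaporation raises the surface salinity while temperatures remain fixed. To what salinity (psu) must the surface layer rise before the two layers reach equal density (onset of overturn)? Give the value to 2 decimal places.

Neutral buoyancy requires −α(T_deep − T_surf) + β(S_deep − S_surf′) = 0.
S_surf′ = S_deep − (α/β)·ΔT = 34.49 − (1.4 × 10⁻⁴/8.2 × 10⁻⁴)·(-6.0) = 35.5144 psu.
Increase required: 35.5144 − 34.52 = 0.9944 psu.

35.51 psu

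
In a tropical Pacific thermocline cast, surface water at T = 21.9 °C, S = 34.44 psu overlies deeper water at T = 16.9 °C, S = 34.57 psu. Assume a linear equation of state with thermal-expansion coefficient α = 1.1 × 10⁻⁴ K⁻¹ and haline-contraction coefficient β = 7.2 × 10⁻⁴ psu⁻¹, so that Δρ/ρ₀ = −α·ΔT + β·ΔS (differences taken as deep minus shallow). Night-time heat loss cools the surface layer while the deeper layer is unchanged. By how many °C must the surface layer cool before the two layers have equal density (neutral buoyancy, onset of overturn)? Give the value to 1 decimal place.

Neutral buoyancy requires Δρ = 0, i.e. −α(T_deep − T_surf′) + β(S_deep − S_surf) = 0.
T_surf′ = T_deep − (β/α)·ΔS = 16.9 − (7.2 × 10⁻⁴/1.1 × 10⁻⁴)·(+0.13) = 16.049 °C.
Cooling required: 21.9 − (16.049) = 5.851 °C.

5.9 °C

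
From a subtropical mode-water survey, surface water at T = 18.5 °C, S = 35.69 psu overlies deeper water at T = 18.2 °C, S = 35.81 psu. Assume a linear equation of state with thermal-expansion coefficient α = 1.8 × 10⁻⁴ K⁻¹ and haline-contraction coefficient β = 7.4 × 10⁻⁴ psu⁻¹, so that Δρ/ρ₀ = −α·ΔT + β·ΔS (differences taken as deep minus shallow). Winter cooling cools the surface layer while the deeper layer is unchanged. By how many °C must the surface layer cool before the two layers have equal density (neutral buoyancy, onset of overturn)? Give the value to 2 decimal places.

Neutral buoyancy requires Δρ = 0, i.e. −α(T_deep − T_surf′) + β(S_deep − S_surf) = 0.
T_surf′ = T_deep − (β/α)·ΔS = 18.2 − (7.4 × 10⁻⁴/1.8 × 10⁻⁴)·(+0.12) = 17.7067 °C.
Cooling required: 18.5 − (17.7067) = 0.7933 °C.

0.79 °C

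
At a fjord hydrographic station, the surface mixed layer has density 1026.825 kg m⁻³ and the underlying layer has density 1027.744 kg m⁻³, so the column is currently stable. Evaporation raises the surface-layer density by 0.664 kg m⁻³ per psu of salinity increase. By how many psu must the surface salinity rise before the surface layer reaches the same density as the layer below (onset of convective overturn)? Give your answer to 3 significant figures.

1.38 psu

Density deficit of the surface layer: 1027.744 − 1026.825 = 0.919 kg m⁻³.
Required change = 0.919 / 0.664 = 1.38 psu.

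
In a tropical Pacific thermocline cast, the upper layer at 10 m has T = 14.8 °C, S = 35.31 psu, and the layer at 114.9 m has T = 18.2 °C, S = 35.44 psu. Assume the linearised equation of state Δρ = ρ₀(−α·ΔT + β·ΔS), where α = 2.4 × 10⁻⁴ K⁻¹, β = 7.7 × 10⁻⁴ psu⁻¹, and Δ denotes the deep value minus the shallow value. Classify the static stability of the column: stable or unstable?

unstable

ΔT = 18.2 − 14.8 = +3.4 K and ΔS = 35.44 − 35.31 = +0.13 psu (deep − shallow).
−αΔT = -8.16 × 10⁻⁴; βΔS = 1.001 × 10⁻⁴; sum Δρ/ρ₀ = -7.159 × 10⁻⁴.
Δρ/ρ₀ < 0, so Δρ < 0: deeper water is lighter → statically unstable; the column would overturn.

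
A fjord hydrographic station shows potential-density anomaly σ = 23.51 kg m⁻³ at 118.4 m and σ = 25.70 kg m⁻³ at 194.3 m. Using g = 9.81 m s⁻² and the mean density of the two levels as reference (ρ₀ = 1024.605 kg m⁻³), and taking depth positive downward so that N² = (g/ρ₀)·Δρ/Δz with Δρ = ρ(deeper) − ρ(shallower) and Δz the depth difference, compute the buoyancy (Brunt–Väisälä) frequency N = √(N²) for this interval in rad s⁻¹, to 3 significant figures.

0.0166 rad s⁻¹

Δρ = 1025.70 − 1023.51 = 2.19 kg m⁻³ over Δz = 194.3 − 118.4 = 75.9 m.
N² = (9.81/1024.605) × (2.19/75.9) = 2.7626 × 10⁻⁴ s⁻².
N = √(2.7626 × 10⁻⁴) = 0.016621 rad s⁻¹ ≈ 0.0166 rad s⁻¹.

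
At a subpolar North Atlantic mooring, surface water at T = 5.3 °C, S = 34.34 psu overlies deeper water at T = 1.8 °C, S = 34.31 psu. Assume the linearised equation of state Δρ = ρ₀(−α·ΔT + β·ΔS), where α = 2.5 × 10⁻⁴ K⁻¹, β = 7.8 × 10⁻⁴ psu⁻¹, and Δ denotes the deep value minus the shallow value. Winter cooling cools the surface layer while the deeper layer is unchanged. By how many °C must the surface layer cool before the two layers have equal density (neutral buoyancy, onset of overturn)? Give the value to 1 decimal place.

Neutral buoyancy requires Δρ = 0, i.e. −α(T_deep − T_surf′) + β(S_deep − S_surf) = 0.
T_surf′ = T_deep − (β/α)·ΔS = 1.8 − (7.8 × 10⁻⁴/2.5 × 10⁻⁴)·(-0.03) = 1.894 °C.
Cooling required: 5.3 − (1.894) = 3.406 °C.

3.4 °C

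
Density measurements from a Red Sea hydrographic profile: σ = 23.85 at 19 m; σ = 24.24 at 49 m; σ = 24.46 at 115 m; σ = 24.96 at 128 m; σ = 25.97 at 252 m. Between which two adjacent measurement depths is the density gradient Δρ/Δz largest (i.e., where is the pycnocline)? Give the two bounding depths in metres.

Compute the density gradient over each adjacent pair:
  19–49 m: Δρ/Δz = 0.39/30 = 0.013 kg m⁻⁴
  49–115 m: Δρ/Δz = 0.22/66 = 3.3 × 10⁻³ kg m⁻⁴
  115–128 m: Δρ/Δz = 0.50/13 = 0.038 kg m⁻⁴
  128–252 m: Δρ/Δz = 1.01/124 = 8.1 × 10⁻³ kg m⁻⁴
The largest gradient is in the 115–128 m interval — the pycnocline.

115–128 m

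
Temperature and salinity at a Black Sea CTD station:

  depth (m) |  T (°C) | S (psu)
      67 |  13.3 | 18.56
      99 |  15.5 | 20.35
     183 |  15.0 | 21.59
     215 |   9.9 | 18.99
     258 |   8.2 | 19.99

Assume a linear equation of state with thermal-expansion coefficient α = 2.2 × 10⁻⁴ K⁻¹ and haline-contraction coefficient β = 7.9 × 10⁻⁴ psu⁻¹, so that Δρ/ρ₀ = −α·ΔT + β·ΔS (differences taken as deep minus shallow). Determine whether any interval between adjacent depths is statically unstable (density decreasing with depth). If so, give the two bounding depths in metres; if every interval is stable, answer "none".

183–215 m

Evaluate Δρ/ρ₀ = −αΔT + βΔS across each adjacent pair:
  67–99 m: −αΔT+βΔS = −(2.2 × 10⁻⁴)(+2.2)+(7.9 × 10⁻⁴)(+1.79) = 9.3 × 10⁻⁴ → stable
  99–183 m: −αΔT+βΔS = −(2.2 × 10⁻⁴)(-0.5)+(7.9 × 10⁻⁴)(+1.24) = 1.1 × 10⁻³ → stable
  183–215 m: −αΔT+βΔS = −(2.2 × 10⁻⁴)(-5.1)+(7.9 × 10⁻⁴)(-2.60) = -9.3 × 10⁻⁴ → UNSTABLE
  215–258 m: −αΔT+βΔS = −(2.2 × 10⁻⁴)(-1.7)+(7.9 × 10⁻⁴)(+1.00) = 1.2 × 10⁻³ → stable
The 183–215 m interval has Δρ < 0: lighter water underlies denser water.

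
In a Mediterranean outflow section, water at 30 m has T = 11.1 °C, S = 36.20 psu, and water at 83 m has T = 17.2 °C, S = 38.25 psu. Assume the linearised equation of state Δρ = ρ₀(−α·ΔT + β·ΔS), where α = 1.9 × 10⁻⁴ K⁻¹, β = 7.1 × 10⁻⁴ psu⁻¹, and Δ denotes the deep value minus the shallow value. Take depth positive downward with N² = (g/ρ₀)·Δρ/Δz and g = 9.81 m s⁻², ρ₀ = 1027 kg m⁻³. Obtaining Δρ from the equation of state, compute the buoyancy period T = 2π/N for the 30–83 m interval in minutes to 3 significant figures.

14.1 min

ΔT = +6.1 K, ΔS = +2.05 psu (deep − shallow).
Δρ/ρ₀ = −αΔT + βΔS = -1.159 × 10⁻³ + 1.4555 × 10⁻³ = 2.965 × 10⁻⁴, so Δρ ≈ 0.3045 kg m⁻³.
N² = (g/ρ₀)·Δρ/Δz = g·(Δρ/ρ₀)/Δz = 9.81 × 2.965 × 10⁻⁴ / 53 = 5.4880 × 10⁻⁵ s⁻².
N = √(5.4880 × 10⁻⁵) = 7.4081 × 10⁻³ rad s⁻¹ → T = 2π/N = 848.15 s = 14.136 min ≈ 14.1 min.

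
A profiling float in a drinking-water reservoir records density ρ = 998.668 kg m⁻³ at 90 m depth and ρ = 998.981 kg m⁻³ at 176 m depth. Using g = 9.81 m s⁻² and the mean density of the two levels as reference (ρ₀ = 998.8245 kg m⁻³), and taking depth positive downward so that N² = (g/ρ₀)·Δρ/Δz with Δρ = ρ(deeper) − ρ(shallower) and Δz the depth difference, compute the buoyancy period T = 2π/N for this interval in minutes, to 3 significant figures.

Δρ = 998.981 − 998.668 = 0.313 kg m⁻³ over Δz = 176 − 90 = 86 m.
N² = (9.81/998.8245) × (0.313/86) = 3.5746 × 10⁻⁵ s⁻².
N = √(3.5746 × 10⁻⁵) = 5.9788 × 10⁻³ rad s⁻¹, so T = 2π/N = 1.0509 × 10³ s = 17.515 min ≈ 17.5 min.

17.5 min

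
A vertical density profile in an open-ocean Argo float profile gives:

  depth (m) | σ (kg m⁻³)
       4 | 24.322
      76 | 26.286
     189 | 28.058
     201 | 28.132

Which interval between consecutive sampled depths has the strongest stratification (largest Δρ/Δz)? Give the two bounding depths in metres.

Compute the density gradient over each adjacent pair:
  4–76 m: Δρ/Δz = 1.964/72 = 0.027 kg m⁻⁴
  76–189 m: Δρ/Δz = 1.772/113 = 0.016 kg m⁻⁴
  189–201 m: Δρ/Δz = 0.074/12 = 6.2 × 10⁻³ kg m⁻⁴
The largest gradient is in the 4–76 m interval — the pycnocline.

4–76 m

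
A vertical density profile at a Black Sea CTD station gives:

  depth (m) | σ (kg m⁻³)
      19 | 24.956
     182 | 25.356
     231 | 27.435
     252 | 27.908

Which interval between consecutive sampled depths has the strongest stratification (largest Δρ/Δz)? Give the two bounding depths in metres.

Compute the density gradient over each adjacent pair:
  19–182 m: Δρ/Δz = 0.400/163 = 2.5 × 10⁻³ kg m⁻⁴
  182–231 m: Δρ/Δz = 2.079/49 = 0.042 kg m⁻⁴
  231–252 m: Δρ/Δz = 0.473/21 = 0.023 kg m⁻⁴
The largest gradient is in the 182–231 m interval — the pycnocline.

182–231 m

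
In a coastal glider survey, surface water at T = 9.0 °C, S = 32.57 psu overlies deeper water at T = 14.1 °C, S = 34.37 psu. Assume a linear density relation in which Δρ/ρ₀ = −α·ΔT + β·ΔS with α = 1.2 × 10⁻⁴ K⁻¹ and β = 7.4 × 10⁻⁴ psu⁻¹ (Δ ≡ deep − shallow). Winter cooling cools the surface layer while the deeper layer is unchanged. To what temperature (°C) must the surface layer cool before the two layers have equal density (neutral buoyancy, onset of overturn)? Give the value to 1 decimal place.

3.0 °C

Neutral buoyancy requires Δρ = 0, i.e. −α(T_deep − T_surf′) + β(S_deep − S_surf) = 0.
T_surf′ = T_deep − (β/α)·ΔS = 14.1 − (7.4 × 10⁻⁴/1.2 × 10⁻⁴)·(+1.80) = 3.000 °C.
Cooling required: 9.0 − (3.000) = 6.000 °C.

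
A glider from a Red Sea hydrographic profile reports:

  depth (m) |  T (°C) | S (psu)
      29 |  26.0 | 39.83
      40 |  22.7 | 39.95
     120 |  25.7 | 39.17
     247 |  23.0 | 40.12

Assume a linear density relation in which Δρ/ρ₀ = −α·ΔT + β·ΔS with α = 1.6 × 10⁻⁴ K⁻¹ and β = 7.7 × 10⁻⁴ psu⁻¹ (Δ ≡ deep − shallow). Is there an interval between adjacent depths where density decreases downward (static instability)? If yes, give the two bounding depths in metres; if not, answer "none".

40–120 m

Evaluate Δρ/ρ₀ = −αΔT + βΔS across each adjacent pair:
  29–40 m: −αΔT+βΔS = −(1.6 × 10⁻⁴)(-3.3)+(7.7 × 10⁻⁴)(+0.12) = 6.2 × 10⁻⁴ → stable
  40–120 m: −αΔT+βΔS = −(1.6 × 10⁻⁴)(+3.0)+(7.7 × 10⁻⁴)(-0.78) = -1.1 × 10⁻³ → UNSTABLE
  120–247 m: −αΔT+βΔS = −(1.6 × 10⁻⁴)(-2.7)+(7.7 × 10⁻⁴)(+0.95) = 1.2 × 10⁻³ → stable
The 40–120 m interval has Δρ < 0: lighter water underlies denser water.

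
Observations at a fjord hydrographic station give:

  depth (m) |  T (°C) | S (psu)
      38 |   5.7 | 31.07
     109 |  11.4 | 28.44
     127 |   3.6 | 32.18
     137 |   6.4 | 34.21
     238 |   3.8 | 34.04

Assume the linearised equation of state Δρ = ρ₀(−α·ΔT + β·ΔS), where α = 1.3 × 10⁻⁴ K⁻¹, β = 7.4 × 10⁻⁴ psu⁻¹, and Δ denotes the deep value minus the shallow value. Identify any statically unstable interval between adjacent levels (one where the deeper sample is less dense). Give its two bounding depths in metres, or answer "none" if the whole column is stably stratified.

Evaluate Δρ/ρ₀ = −αΔT + βΔS across each adjacent pair:
  38–109 m: −αΔT+βΔS = −(1.3 × 10⁻⁴)(+5.7)+(7.4 × 10⁻⁴)(-2.63) = -2.7 × 10⁻³ → UNSTABLE
  109–127 m: −αΔT+βΔS = −(1.3 × 10⁻⁴)(-7.8)+(7.4 × 10⁻⁴)(+3.74) = 3.8 × 10⁻³ → stable
  127–137 m: −αΔT+βΔS = −(1.3 × 10⁻⁴)(+2.8)+(7.4 × 10⁻⁴)(+2.03) = 1.1 × 10⁻³ → stable
  137–238 m: −αΔT+βΔS = −(1.3 × 10⁻⁴)(-2.6)+(7.4 × 10⁻⁴)(-0.17) = 2.1 × 10⁻⁴ → stable
The 38–109 m interval has Δρ < 0: lighter water underlies denser water.

38–109 m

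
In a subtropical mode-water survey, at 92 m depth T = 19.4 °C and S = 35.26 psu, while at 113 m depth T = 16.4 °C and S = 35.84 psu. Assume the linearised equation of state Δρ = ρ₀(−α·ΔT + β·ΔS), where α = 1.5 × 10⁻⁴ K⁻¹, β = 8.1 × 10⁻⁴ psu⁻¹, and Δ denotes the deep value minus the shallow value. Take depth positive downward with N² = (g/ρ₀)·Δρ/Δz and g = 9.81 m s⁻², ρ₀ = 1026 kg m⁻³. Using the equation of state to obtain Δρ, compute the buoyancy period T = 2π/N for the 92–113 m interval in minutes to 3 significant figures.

ΔT = -3.0 K, ΔS = +0.58 psu (deep − shallow).
Δρ/ρ₀ = −αΔT + βΔS = 4.50 × 10⁻⁴ + 4.698 × 10⁻⁴ = 9.198 × 10⁻⁴, so Δρ ≈ 0.9437 kg m⁻³.
N² = (g/ρ₀)·Δρ/Δz = g·(Δρ/ρ₀)/Δz = 9.81 × 9.198 × 10⁻⁴ / 21 = 4.2968 × 10⁻⁴ s⁻².
N = √(4.2968 × 10⁻⁴) = 0.020729 rad s⁻¹ → T = 2π/N = 303.11 s = 5.0518 min ≈ 5.05 min.

5.05 min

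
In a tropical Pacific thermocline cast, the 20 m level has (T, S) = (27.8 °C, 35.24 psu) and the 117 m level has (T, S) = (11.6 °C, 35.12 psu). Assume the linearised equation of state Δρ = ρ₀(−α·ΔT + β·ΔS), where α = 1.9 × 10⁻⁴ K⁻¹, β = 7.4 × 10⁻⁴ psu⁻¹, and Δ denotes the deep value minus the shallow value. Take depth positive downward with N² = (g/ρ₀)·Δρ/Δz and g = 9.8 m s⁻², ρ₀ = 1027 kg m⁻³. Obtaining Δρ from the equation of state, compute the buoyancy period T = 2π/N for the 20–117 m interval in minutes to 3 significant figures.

6.03 min

ΔT = -16.2 K, ΔS = -0.12 psu (deep − shallow).
Δρ/ρ₀ = −αΔT + βΔS = 3.078 × 10⁻³ − 8.88 × 10⁻⁵ = 2.9892 × 10⁻³, so Δρ ≈ 3.070 kg m⁻³.
N² = (g/ρ₀)·Δρ/Δz = g·(Δρ/ρ₀)/Δz = 9.8 × 2.9892 × 10⁻³ / 97 = 3.0200 × 10⁻⁴ s⁻².
N = √(3.0200 × 10⁻⁴) = 0.017378 rad s⁻¹ → T = 2π/N = 361.56 s = 6.0260 min ≈ 6.03 min.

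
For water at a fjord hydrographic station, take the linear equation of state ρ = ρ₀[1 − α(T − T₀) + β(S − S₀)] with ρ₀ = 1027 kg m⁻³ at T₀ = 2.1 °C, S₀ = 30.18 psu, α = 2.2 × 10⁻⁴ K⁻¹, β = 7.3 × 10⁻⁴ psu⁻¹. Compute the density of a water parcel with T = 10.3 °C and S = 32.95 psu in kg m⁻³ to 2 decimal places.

1027.22 kg m⁻³

T − T₀ = +8.2 K, S − S₀ = +2.77 psu.
Bracket = 1 − α·(+8.2) + β·(+2.77) = 1 + (2.181 × 10⁻⁴) = 1.0002181.
ρ = 1027 × 1.0002181 = 1027.22 kg m⁻³.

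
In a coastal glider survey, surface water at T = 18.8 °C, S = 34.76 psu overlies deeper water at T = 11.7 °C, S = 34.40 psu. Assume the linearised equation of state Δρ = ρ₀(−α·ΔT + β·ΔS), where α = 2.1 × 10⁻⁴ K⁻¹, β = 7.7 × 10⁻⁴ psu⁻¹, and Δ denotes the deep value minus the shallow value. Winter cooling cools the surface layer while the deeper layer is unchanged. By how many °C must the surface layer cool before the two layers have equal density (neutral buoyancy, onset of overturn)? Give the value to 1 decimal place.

Neutral buoyancy requires Δρ = 0, i.e. −α(T_deep − T_surf′) + β(S_deep − S_surf) = 0.
T_surf′ = T_deep − (β/α)·ΔS = 11.7 − (7.7 × 10⁻⁴/2.1 × 10⁻⁴)·(-0.36) = 13.020 °C.
Cooling required: 18.8 − (13.020) = 5.780 °C.

5.8 °C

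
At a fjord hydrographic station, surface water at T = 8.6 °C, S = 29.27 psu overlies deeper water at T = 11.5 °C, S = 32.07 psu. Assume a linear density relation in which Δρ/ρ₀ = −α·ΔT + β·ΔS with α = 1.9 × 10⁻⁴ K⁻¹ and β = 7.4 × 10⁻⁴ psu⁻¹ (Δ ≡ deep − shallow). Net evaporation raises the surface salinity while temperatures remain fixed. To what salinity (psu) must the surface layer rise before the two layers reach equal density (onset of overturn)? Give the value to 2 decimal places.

31.33 psu

Neutral buoyancy requires −α(T_deep − T_surf) + β(S_deep − S_surf′) = 0.
S_surf′ = S_deep − (α/β)·ΔT = 32.07 − (1.9 × 10⁻⁴/7.4 × 10⁻⁴)·(+2.9) = 31.3254 psu.
Increase required: 31.3254 − 29.27 = 2.0554 psu.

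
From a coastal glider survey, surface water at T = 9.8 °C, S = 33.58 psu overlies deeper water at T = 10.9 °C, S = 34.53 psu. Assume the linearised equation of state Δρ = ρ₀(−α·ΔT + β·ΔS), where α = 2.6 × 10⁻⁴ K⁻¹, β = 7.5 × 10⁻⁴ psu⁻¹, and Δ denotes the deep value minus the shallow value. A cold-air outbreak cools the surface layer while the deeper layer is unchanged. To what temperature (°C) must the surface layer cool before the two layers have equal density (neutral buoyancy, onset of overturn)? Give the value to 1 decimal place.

Neutral buoyancy requires Δρ = 0, i.e. −α(T_deep − T_surf′) + β(S_deep − S_surf) = 0.
T_surf′ = T_deep − (β/α)·ΔS = 10.9 − (7.5 × 10⁻⁴/2.6 × 10⁻⁴)·(+0.95) = 8.160 °C.
Cooling required: 9.8 − (8.160) = 1.640 °C.

8.2 °C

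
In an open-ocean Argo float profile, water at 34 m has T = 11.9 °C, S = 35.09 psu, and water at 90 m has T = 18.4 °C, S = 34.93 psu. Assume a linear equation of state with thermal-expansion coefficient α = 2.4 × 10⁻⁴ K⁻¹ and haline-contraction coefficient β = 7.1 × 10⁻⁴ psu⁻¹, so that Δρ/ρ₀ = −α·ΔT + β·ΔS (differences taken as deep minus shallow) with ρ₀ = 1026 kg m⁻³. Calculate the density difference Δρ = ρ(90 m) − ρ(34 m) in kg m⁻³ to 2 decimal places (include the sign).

ΔT = +6.5 K, ΔS = -0.16 psu (deep − shallow).
Δρ/ρ₀ = −(2.4 × 10⁻⁴)(+6.5) + (7.1 × 10⁻⁴)(-0.16) = -1.6736 × 10⁻³.
Δρ = 1026 × (-1.6736 × 10⁻³) = -1.72 kg m⁻³.
Negative Δρ: lighter below, statically unstable.

-1.72 kg m⁻³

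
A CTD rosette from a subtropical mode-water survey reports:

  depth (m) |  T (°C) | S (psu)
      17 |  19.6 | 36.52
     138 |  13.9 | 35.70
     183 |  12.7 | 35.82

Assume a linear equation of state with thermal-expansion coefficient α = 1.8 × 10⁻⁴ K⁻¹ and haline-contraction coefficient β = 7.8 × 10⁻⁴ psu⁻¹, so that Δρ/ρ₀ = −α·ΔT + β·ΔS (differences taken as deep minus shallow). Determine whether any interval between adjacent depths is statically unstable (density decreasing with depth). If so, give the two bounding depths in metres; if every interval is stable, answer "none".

Evaluate Δρ/ρ₀ = −αΔT + βΔS across each adjacent pair:
  17–138 m: −αΔT+βΔS = −(1.8 × 10⁻⁴)(-5.7)+(7.8 × 10⁻⁴)(-0.82) = 3.9 × 10⁻⁴ → stable
  138–183 m: −αΔT+βΔS = −(1.8 × 10⁻⁴)(-1.2)+(7.8 × 10⁻⁴)(+0.12) = 3.1 × 10⁻⁴ → stable
Every interval has Δρ > 0: the column is stably stratified throughout.

none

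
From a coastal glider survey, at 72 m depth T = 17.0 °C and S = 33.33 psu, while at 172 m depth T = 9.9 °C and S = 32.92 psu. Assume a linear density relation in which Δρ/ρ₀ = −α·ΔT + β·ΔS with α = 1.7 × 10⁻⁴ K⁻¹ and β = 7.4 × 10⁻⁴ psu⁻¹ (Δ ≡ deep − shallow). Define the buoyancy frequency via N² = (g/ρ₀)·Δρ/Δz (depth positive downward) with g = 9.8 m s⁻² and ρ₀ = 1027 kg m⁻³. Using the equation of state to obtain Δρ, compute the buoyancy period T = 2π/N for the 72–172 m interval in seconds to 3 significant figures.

668 s

ΔT = -7.1 K, ΔS = -0.41 psu (deep − shallow).
Δρ/ρ₀ = −αΔT + βΔS = 1.207 × 10⁻³ − 3.034 × 10⁻⁴ = 9.036 × 10⁻⁴, so Δρ ≈ 0.9280 kg m⁻³.
N² = (g/ρ₀)·Δρ/Δz = g·(Δρ/ρ₀)/Δz = 9.8 × 9.036 × 10⁻⁴ / 100 = 8.8553 × 10⁻⁵ s⁻².
N = √(8.8553 × 10⁻⁵) = 9.4103 × 10⁻³ rad s⁻¹ → T = 2π/N = 667.69 s ≈ 668 s.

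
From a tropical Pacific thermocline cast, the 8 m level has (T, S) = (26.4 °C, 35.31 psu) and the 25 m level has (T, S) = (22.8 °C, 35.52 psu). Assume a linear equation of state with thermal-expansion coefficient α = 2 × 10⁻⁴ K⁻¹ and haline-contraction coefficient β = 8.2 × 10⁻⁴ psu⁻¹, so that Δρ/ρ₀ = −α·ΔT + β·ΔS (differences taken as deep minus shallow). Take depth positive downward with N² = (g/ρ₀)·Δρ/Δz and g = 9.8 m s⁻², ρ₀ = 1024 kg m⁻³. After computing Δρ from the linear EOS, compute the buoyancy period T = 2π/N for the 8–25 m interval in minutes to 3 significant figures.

4.62 min

ΔT = -3.6 K, ΔS = +0.21 psu (deep − shallow).
Δρ/ρ₀ = −αΔT + βΔS = 7.20 × 10⁻⁴ + 1.722 × 10⁻⁴ = 8.922 × 10⁻⁴, so Δρ ≈ 0.9136 kg m⁻³.
N² = (g/ρ₀)·Δρ/Δz = g·(Δρ/ρ₀)/Δz = 9.8 × 8.922 × 10⁻⁴ / 17 = 5.1433 × 10⁻⁴ s⁻².
N = √(5.1433 × 10⁻⁴) = 0.022679 rad s⁻¹ → T = 2π/N = 277.05 s = 4.6175 min ≈ 4.62 min.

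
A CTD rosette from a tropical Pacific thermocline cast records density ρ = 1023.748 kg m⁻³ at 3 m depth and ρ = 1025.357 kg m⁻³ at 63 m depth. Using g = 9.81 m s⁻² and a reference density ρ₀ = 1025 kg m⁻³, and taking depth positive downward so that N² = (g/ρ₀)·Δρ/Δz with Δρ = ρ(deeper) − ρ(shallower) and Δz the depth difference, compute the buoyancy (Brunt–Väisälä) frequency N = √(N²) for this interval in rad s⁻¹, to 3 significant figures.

Δρ = 1025.357 − 1023.748 = 1.609 kg m⁻³ over Δz = 63 − 3 = 60 m.
N² = (9.81/1025) × (1.609/60) = 2.5666 × 10⁻⁴ s⁻².
N = √(2.5666 × 10⁻⁴) = 0.016021 rad s⁻¹ ≈ 0.0160 rad s⁻¹.

0.0160 rad s⁻¹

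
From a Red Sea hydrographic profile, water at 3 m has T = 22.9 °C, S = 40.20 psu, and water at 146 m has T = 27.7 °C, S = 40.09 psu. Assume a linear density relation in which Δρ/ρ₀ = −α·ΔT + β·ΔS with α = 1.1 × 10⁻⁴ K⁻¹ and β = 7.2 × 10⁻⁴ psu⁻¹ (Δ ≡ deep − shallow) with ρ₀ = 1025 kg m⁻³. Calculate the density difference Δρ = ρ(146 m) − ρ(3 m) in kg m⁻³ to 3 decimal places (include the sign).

-0.622 kg m⁻³

ΔT = +4.8 K, ΔS = -0.11 psu (deep − shallow).
Δρ/ρ₀ = −(1.1 × 10⁻⁴)(+4.8) + (7.2 × 10⁻⁴)(-0.11) = -6.072 × 10⁻⁴.
Δρ = 1025 × (-6.072 × 10⁻⁴) = -0.622 kg m⁻³.
Negative Δρ: lighter below, statically unstable.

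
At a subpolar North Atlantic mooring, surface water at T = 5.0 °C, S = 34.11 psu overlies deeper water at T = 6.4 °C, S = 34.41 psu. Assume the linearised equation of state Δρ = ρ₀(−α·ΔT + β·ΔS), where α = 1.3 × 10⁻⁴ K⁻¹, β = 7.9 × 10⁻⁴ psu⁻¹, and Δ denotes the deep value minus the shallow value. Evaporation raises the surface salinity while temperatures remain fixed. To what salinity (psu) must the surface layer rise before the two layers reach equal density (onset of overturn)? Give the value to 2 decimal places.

34.18 psu

Neutral buoyancy requires −α(T_deep − T_surf) + β(S_deep − S_surf′) = 0.
S_surf′ = S_deep − (α/β)·ΔT = 34.41 − (1.3 × 10⁻⁴/7.9 × 10⁻⁴)·(+1.4) = 34.1796 psu.
Increase required: 34.1796 − 34.11 = 0.0696 psu.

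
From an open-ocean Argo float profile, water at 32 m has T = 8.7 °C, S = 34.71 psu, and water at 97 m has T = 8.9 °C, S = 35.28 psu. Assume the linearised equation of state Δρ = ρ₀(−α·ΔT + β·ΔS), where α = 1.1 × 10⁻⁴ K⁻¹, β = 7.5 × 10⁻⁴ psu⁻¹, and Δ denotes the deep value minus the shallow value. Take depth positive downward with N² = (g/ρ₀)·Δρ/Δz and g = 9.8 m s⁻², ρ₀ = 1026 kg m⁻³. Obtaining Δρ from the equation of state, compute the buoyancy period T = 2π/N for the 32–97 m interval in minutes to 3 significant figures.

ΔT = +0.2 K, ΔS = +0.57 psu (deep − shallow).
Δρ/ρ₀ = −αΔT + βΔS = -2.20 × 10⁻⁵ + 4.275 × 10⁻⁴ = 4.055 × 10⁻⁴, so Δρ ≈ 0.4160 kg m⁻³.
N² = (g/ρ₀)·Δρ/Δz = g·(Δρ/ρ₀)/Δz = 9.8 × 4.055 × 10⁻⁴ / 65 = 6.1137 × 10⁻⁵ s⁻².
N = √(6.1137 × 10⁻⁵) = 7.8190 × 10⁻³ rad s⁻¹ → T = 2π/N = 803.58 s = 13.393 min ≈ 13.4 min.

13.4 min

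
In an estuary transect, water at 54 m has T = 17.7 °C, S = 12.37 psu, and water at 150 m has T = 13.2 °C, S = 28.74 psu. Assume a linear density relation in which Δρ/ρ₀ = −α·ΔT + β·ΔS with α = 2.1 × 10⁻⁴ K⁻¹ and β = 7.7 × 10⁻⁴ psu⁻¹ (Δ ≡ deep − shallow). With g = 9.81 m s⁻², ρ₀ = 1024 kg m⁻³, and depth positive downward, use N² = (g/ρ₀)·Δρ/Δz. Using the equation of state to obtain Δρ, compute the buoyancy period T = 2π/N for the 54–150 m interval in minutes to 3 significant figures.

2.81 min

ΔT = -4.5 K, ΔS = +16.37 psu (deep − shallow).
Δρ/ρ₀ = −αΔT + βΔS = 9.45 × 10⁻⁴ + 0.0126049 = 0.0135499, so Δρ ≈ 13.88 kg m⁻³.
N² = (g/ρ₀)·Δρ/Δz = g·(Δρ/ρ₀)/Δz = 9.81 × 0.0135499 / 96 = 1.3846 × 10⁻³ s⁻².
N = √(1.3846 × 10⁻³) = 0.037210 rad s⁻¹ → T = 2π/N = 168.86 s = 2.8143 min ≈ 2.81 min.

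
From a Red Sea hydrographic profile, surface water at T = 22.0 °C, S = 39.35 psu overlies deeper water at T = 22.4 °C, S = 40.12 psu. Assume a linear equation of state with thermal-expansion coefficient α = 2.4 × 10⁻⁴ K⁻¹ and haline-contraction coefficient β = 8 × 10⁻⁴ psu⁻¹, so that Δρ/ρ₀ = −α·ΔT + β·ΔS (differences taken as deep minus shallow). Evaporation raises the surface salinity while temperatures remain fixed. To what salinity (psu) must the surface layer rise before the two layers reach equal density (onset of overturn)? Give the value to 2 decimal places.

40.00 psu

Neutral buoyancy requires −α(T_deep − T_surf) + β(S_deep − S_surf′) = 0.
S_surf′ = S_deep − (α/β)·ΔT = 40.12 − (2.4 × 10⁻⁴/8 × 10⁻⁴)·(+0.4) = 40.0000 psu.
Increase required: 40.0000 − 39.35 = 0.6500 psu.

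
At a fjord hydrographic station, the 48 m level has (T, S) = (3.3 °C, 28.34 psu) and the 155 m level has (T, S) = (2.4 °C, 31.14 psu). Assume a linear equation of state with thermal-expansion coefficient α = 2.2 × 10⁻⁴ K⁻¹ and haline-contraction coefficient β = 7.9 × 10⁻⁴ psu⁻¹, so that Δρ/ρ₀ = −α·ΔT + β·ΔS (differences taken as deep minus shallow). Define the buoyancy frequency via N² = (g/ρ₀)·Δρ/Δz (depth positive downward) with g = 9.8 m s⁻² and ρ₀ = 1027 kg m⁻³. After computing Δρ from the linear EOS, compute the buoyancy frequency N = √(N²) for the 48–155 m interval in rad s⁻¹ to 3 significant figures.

0.0149 rad s⁻¹

ΔT = -0.9 K, ΔS = +2.80 psu (deep − shallow).
Δρ/ρ₀ = −αΔT + βΔS = 1.98 × 10⁻⁴ + 2.212 × 10⁻³ = 2.41 × 10⁻³, so Δρ ≈ 2.475 kg m⁻³.
N² = (g/ρ₀)·Δρ/Δz = g·(Δρ/ρ₀)/Δz = 9.8 × 2.41 × 10⁻³ / 107 = 2.2073 × 10⁻⁴ s⁻².
N = √(2.2073 × 10⁻⁴) = 0.014857 rad s⁻¹ ≈ 0.0149 rad s⁻¹.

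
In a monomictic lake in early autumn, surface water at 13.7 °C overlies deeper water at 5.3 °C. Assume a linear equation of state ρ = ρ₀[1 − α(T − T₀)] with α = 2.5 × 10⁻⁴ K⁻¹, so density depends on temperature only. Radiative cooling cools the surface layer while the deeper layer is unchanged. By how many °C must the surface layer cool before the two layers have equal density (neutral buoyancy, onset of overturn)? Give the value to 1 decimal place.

With temperature the only control, equal density requires T_surf′ = T_deep.
T_surf′ = 5.3 °C.
Cooling required: 13.7 − 5.3 = 8.4 °C.

8.4 °C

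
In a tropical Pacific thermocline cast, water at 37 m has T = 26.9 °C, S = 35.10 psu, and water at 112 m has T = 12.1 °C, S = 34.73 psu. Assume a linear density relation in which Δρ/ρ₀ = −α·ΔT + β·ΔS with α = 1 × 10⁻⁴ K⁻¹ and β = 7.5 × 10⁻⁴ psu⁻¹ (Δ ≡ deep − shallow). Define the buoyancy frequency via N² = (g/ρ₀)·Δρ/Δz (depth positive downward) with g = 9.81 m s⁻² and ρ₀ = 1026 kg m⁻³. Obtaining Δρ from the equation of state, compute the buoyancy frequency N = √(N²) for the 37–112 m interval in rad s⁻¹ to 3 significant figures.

0.0125 rad s⁻¹

ΔT = -14.8 K, ΔS = -0.37 psu (deep − shallow).
Δρ/ρ₀ = −αΔT + βΔS = 1.48 × 10⁻³ − 2.775 × 10⁻⁴ = 1.2025 × 10⁻³, so Δρ ≈ 1.234 kg m⁻³.
N² = (g/ρ₀)·Δρ/Δz = g·(Δρ/ρ₀)/Δz = 9.81 × 1.2025 × 10⁻³ / 75 = 1.5729 × 10⁻⁴ s⁻².
N = √(1.5729 × 10⁻⁴) = 0.012542 rad s⁻¹ ≈ 0.0125 rad s⁻¹.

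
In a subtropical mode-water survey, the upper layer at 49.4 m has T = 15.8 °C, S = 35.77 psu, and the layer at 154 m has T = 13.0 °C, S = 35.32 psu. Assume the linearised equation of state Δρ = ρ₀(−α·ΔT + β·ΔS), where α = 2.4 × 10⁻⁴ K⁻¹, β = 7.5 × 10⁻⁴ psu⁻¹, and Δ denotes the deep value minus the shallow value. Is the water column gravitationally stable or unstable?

ΔT = 13.0 − 15.8 = -2.8 K and ΔS = 35.32 − 35.77 = -0.45 psu (deep − shallow).
−αΔT = 6.72 × 10⁻⁴; βΔS = -3.375 × 10⁻⁴; sum Δρ/ρ₀ = 3.345 × 10⁻⁴.
Δρ/ρ₀ > 0, so Δρ > 0: deeper water is denser → statically stable.

stable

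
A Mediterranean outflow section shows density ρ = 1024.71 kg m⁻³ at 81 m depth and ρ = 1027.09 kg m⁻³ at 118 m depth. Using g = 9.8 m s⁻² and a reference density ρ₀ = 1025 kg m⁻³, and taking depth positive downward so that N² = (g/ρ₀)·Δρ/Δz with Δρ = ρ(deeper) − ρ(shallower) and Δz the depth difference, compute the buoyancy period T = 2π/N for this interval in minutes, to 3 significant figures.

4.22 min

Δρ = 1027.09 − 1024.71 = 2.38 kg m⁻³ over Δz = 118 − 81 = 37 m.
N² = (9.8/1025) × (2.38/37) = 6.1500 × 10⁻⁴ s⁻².
N = √(6.1500 × 10⁻⁴) = 0.024799 rad s⁻¹, so T = 2π/N = 253.36 s = 4.2227 min ≈ 4.22 min.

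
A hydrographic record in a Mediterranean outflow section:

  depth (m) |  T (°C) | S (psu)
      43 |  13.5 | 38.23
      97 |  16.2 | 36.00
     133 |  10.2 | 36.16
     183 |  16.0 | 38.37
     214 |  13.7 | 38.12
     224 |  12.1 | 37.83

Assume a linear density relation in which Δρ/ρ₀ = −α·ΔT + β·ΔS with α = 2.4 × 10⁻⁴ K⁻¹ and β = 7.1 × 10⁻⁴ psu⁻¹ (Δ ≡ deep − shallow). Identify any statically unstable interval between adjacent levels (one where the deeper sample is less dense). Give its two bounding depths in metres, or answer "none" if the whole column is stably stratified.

43–97 m

Evaluate Δρ/ρ₀ = −αΔT + βΔS across each adjacent pair:
  43–97 m: −αΔT+βΔS = −(2.4 × 10⁻⁴)(+2.7)+(7.1 × 10⁻⁴)(-2.23) = -2.2 × 10⁻³ → UNSTABLE
  97–133 m: −αΔT+βΔS = −(2.4 × 10⁻⁴)(-6.0)+(7.1 × 10⁻⁴)(+0.16) = 1.6 × 10⁻³ → stable
  133–183 m: −αΔT+βΔS = −(2.4 × 10⁻⁴)(+5.8)+(7.1 × 10⁻⁴)(+2.21) = 1.8 × 10⁻⁴ → stable
  183–214 m: −αΔT+βΔS = −(2.4 × 10⁻⁴)(-2.3)+(7.1 × 10⁻⁴)(-0.25) = 3.7 × 10⁻⁴ → stable
  214–224 m: −αΔT+βΔS = −(2.4 × 10⁻⁴)(-1.6)+(7.1 × 10⁻⁴)(-0.29) = 1.8 × 10⁻⁴ → stable
The 43–97 m interval has Δρ < 0: lighter water underlies denser water.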